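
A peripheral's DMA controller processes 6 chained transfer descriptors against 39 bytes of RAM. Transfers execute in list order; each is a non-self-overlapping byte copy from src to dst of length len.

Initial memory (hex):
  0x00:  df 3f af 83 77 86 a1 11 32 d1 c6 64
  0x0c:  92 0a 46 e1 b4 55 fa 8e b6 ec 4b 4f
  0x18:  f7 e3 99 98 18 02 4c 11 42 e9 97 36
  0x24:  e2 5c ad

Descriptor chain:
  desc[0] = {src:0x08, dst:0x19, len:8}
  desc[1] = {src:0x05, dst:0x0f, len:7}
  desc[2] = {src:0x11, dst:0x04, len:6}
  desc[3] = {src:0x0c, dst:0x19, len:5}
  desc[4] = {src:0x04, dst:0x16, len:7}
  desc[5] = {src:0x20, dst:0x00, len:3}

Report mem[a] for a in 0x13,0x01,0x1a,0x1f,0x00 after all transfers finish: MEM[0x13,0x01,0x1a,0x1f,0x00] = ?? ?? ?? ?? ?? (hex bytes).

D0: mem[0x19..0x20] <- [32 d1 c6 64 92 0a 46 e1]
D1: mem[0x0f..0x15] <- [86 a1 11 32 d1 c6 64]
D2: mem[0x04..0x09] <- [11 32 d1 c6 64 4b]
D3: mem[0x19..0x1d] <- [92 0a 46 86 a1]
D4: mem[0x16..0x1c] <- [11 32 d1 c6 64 4b c6]
D5: mem[0x00..0x02] <- [e1 e9 97]
query mem[0x13]=0xd1, mem[0x01]=0xe9, mem[0x1a]=0x64, mem[0x1f]=0x46, mem[0x00]=0xe1

MEM[0x13,0x01,0x1a,0x1f,0x00] = d1 e9 64 46 e1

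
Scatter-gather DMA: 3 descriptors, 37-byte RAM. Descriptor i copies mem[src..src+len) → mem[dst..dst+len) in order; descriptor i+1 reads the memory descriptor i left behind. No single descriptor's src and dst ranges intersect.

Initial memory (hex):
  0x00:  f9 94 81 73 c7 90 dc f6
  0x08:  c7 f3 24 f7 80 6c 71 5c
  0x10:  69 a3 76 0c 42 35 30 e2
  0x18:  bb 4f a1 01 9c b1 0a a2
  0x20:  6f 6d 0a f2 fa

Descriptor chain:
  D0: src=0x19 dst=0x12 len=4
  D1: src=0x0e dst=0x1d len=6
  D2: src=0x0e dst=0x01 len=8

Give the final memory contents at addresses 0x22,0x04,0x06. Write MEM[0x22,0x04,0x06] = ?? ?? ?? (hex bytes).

#0 dst[0x12+4] := {0x4f,0xa1,0x01,0x9c}
#1 dst[0x1d+6] := {0x71,0x5c,0x69,0xa3,0x4f,0xa1}
#2 dst[0x01+8] := {0x71,0x5c,0x69,0xa3,0x4f,0xa1,0x01,0x9c}
query mem[0x22]=0xa1, mem[0x04]=0xa3, mem[0x06]=0xa1

MEM[0x22,0x04,0x06] = a1 a3 a1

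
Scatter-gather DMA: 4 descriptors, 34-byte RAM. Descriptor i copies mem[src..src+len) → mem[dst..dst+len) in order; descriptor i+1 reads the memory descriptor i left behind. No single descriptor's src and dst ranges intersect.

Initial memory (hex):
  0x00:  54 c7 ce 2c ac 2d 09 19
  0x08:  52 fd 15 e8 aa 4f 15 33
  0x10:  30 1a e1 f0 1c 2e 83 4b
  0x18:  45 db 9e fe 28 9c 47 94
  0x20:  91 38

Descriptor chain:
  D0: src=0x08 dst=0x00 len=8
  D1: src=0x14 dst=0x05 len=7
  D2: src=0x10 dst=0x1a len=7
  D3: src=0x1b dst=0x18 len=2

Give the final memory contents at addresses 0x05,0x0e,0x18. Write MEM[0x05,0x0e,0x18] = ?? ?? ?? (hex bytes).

MEM[0x05,0x0e,0x18] = 1c 15 1a

D0: mem[0x00..0x07] <- [52 fd 15 e8 aa 4f 15 33]
D1: mem[0x05..0x0b] <- [1c 2e 83 4b 45 db 9e]
D2: mem[0x1a..0x20] <- [30 1a e1 f0 1c 2e 83]
D3: mem[0x18..0x19] <- [1a e1]
query mem[0x05]=0x1c, mem[0x0e]=0x15, mem[0x18]=0x1a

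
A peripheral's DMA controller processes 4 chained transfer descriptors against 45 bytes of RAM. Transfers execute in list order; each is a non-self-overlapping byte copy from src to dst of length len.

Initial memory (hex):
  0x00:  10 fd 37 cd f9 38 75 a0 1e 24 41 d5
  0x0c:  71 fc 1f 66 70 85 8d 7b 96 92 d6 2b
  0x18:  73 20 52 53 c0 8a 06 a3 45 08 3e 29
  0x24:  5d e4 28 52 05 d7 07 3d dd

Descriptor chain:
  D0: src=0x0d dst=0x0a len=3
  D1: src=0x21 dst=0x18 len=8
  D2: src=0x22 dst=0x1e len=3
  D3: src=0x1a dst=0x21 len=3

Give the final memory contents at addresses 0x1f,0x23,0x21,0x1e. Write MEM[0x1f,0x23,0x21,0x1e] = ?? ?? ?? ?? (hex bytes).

MEM[0x1f,0x23,0x21,0x1e] = 29 e4 29 3e

[0] 0x0d->0x0a len=3 : fc 1f 66
[1] 0x21->0x18 len=8 : 08 3e 29 5d e4 28 52 05
[2] 0x22->0x1e len=3 : 3e 29 5d
[3] 0x1a->0x21 len=3 : 29 5d e4
query mem[0x1f]=0x29, mem[0x23]=0xe4, mem[0x21]=0x29, mem[0x1e]=0x3e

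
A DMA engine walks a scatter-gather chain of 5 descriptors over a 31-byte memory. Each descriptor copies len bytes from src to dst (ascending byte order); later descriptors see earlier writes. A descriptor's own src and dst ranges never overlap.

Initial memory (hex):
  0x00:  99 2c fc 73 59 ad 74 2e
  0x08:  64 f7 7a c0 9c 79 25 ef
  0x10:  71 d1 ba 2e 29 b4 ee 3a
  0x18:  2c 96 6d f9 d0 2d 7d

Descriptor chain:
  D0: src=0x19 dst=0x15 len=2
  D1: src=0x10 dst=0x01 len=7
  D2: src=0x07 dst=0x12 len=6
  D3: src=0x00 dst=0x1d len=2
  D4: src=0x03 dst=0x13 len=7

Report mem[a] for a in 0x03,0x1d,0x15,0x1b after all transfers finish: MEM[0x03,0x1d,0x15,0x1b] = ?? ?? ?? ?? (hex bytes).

#0 dst[0x15+2] := {0x96,0x6d}
#1 dst[0x01+7] := {0x71,0xd1,0xba,0x2e,0x29,0x96,0x6d}
#2 dst[0x12+6] := {0x6d,0x64,0xf7,0x7a,0xc0,0x9c}
#3 dst[0x1d+2] := {0x99,0x71}
#4 dst[0x13+7] := {0xba,0x2e,0x29,0x96,0x6d,0x64,0xf7}
query mem[0x03]=0xba, mem[0x1d]=0x99, mem[0x15]=0x29, mem[0x1b]=0xf9

MEM[0x03,0x1d,0x15,0x1b] = ba 99 29 f9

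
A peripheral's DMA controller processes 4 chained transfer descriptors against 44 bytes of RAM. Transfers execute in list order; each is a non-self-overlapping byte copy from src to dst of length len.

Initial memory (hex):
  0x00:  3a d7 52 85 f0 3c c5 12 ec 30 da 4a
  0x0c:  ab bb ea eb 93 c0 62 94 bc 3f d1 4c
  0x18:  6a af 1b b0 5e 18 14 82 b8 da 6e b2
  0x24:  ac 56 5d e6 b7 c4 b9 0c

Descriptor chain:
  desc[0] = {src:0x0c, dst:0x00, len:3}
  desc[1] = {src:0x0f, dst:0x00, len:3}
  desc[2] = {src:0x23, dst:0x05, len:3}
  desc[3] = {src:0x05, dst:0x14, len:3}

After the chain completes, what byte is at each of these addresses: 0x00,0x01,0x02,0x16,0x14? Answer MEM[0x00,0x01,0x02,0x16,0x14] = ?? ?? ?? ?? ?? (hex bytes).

[0] 0x0c->0x00 len=3 : ab bb ea
[1] 0x0f->0x00 len=3 : eb 93 c0
[2] 0x23->0x05 len=3 : b2 ac 56
[3] 0x05->0x14 len=3 : b2 ac 56
query mem[0x00]=0xeb, mem[0x01]=0x93, mem[0x02]=0xc0, mem[0x16]=0x56, mem[0x14]=0xb2

MEM[0x00,0x01,0x02,0x16,0x14] = eb 93 c0 56 b2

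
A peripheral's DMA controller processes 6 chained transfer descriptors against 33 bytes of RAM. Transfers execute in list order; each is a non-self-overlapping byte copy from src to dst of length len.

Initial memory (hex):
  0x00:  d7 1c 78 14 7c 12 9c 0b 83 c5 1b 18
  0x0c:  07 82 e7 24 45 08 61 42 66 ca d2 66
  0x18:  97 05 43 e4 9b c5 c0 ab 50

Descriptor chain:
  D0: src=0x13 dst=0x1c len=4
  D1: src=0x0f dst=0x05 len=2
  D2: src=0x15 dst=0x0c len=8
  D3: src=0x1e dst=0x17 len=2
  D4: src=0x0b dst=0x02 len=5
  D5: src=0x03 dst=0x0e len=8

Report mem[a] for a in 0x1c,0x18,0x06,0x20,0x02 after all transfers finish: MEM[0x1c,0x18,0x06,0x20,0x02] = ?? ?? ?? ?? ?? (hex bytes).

MEM[0x1c,0x18,0x06,0x20,0x02] = 42 d2 97 50 18

#0 dst[0x1c+4] := {0x42,0x66,0xca,0xd2}
#1 dst[0x05+2] := {0x24,0x45}
#2 dst[0x0c+8] := {0xca,0xd2,0x66,0x97,0x05,0x43,0xe4,0x42}
#3 dst[0x17+2] := {0xca,0xd2}
#4 dst[0x02+5] := {0x18,0xca,0xd2,0x66,0x97}
#5 dst[0x0e+8] := {0xca,0xd2,0x66,0x97,0x0b,0x83,0xc5,0x1b}
query mem[0x1c]=0x42, mem[0x18]=0xd2, mem[0x06]=0x97, mem[0x20]=0x50, mem[0x02]=0x18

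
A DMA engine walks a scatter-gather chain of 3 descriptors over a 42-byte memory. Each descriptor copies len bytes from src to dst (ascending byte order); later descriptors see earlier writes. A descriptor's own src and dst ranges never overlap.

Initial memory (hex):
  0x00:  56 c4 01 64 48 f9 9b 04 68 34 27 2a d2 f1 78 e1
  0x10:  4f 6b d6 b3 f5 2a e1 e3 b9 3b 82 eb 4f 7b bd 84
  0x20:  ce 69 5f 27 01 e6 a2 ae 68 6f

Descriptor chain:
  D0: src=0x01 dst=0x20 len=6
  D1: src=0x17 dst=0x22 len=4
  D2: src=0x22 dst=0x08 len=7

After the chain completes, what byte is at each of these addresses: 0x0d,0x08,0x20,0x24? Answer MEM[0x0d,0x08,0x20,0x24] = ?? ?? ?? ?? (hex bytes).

MEM[0x0d,0x08,0x20,0x24] = ae e3 c4 3b

[0] 0x01->0x20 len=6 : c4 01 64 48 f9 9b
[1] 0x17->0x22 len=4 : e3 b9 3b 82
[2] 0x22->0x08 len=7 : e3 b9 3b 82 a2 ae 68
query mem[0x0d]=0xae, mem[0x08]=0xe3, mem[0x20]=0xc4, mem[0x24]=0x3b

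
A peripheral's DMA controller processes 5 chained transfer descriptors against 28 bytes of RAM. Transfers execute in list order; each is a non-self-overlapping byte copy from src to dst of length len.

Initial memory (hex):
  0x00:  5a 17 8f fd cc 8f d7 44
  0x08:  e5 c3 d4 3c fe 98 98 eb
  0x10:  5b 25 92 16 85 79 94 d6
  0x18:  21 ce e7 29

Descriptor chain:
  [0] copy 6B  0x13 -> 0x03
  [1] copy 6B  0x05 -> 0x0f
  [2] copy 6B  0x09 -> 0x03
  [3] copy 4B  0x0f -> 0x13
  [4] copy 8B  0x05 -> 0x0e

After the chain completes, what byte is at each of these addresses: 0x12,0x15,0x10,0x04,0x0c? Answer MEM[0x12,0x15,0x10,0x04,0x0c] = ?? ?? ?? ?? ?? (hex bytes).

[0] 0x13->0x03 len=6 : 16 85 79 94 d6 21
[1] 0x05->0x0f len=6 : 79 94 d6 21 c3 d4
[2] 0x09->0x03 len=6 : c3 d4 3c fe 98 98
[3] 0x0f->0x13 len=4 : 79 94 d6 21
[4] 0x05->0x0e len=8 : 3c fe 98 98 c3 d4 3c fe
query mem[0x12]=0xc3, mem[0x15]=0xfe, mem[0x10]=0x98, mem[0x04]=0xd4, mem[0x0c]=0xfe

MEM[0x12,0x15,0x10,0x04,0x0c] = c3 fe 98 d4 fe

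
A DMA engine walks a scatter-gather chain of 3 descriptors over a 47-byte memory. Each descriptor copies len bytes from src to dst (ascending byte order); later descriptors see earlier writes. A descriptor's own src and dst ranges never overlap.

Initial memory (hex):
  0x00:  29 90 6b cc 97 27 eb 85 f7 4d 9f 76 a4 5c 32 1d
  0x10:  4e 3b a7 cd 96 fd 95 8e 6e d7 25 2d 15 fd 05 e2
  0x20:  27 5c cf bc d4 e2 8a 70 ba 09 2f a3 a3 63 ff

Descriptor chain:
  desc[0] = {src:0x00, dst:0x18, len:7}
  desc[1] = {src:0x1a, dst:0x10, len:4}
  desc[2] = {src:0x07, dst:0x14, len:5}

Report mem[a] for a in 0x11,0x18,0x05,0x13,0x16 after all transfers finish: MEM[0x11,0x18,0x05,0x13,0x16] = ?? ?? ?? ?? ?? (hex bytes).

MEM[0x11,0x18,0x05,0x13,0x16] = cc 76 27 27 4d

D0: mem[0x18..0x1e] <- [29 90 6b cc 97 27 eb]
D1: mem[0x10..0x13] <- [6b cc 97 27]
D2: mem[0x14..0x18] <- [85 f7 4d 9f 76]
query mem[0x11]=0xcc, mem[0x18]=0x76, mem[0x05]=0x27, mem[0x13]=0x27, mem[0x16]=0x4d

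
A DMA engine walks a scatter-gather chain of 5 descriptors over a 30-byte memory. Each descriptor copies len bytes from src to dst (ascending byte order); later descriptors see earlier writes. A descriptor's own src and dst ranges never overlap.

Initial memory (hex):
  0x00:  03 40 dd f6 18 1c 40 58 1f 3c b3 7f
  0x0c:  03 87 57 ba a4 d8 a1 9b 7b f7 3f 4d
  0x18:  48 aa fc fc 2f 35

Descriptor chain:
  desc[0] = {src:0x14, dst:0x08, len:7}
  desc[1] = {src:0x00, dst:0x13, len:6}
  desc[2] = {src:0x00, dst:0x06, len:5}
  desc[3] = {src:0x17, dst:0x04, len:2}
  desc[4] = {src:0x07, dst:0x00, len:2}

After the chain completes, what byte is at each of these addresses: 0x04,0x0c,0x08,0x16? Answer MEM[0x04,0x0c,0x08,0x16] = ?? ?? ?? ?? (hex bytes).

[0] 0x14->0x08 len=7 : 7b f7 3f 4d 48 aa fc
[1] 0x00->0x13 len=6 : 03 40 dd f6 18 1c
[2] 0x00->0x06 len=5 : 03 40 dd f6 18
[3] 0x17->0x04 len=2 : 18 1c
[4] 0x07->0x00 len=2 : 40 dd
query mem[0x04]=0x18, mem[0x0c]=0x48, mem[0x08]=0xdd, mem[0x16]=0xf6

MEM[0x04,0x0c,0x08,0x16] = 18 48 dd f6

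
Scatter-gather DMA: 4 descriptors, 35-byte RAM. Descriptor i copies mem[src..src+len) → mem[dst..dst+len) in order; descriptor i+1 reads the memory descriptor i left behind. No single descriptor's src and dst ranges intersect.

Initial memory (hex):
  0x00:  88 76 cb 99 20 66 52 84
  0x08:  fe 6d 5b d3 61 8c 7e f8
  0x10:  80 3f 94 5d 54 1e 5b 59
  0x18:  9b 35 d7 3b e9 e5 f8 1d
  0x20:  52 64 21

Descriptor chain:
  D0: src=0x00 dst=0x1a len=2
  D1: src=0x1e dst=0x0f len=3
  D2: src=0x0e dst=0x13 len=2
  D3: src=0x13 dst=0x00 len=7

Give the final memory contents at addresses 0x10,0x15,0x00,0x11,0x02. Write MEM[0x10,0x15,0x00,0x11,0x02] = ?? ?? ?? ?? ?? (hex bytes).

D0: mem[0x1a..0x1b] <- [88 76]
D1: mem[0x0f..0x11] <- [f8 1d 52]
D2: mem[0x13..0x14] <- [7e f8]
D3: mem[0x00..0x06] <- [7e f8 1e 5b 59 9b 35]
query mem[0x10]=0x1d, mem[0x15]=0x1e, mem[0x00]=0x7e, mem[0x11]=0x52, mem[0x02]=0x1e

MEM[0x10,0x15,0x00,0x11,0x02] = 1d 1e 7e 52 1e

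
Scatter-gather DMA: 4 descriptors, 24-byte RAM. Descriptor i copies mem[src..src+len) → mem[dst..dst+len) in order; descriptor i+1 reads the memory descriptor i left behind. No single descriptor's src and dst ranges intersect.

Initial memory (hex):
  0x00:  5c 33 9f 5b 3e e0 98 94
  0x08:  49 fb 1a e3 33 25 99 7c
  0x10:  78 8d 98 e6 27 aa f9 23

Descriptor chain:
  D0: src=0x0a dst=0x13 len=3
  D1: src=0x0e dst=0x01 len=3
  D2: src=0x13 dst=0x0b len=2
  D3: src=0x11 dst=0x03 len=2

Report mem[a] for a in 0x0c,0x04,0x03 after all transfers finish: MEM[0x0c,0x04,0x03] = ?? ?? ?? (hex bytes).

#0 dst[0x13+3] := {0x1a,0xe3,0x33}
#1 dst[0x01+3] := {0x99,0x7c,0x78}
#2 dst[0x0b+2] := {0x1a,0xe3}
#3 dst[0x03+2] := {0x8d,0x98}
query mem[0x0c]=0xe3, mem[0x04]=0x98, mem[0x03]=0x8d

MEM[0x0c,0x04,0x03] = e3 98 8d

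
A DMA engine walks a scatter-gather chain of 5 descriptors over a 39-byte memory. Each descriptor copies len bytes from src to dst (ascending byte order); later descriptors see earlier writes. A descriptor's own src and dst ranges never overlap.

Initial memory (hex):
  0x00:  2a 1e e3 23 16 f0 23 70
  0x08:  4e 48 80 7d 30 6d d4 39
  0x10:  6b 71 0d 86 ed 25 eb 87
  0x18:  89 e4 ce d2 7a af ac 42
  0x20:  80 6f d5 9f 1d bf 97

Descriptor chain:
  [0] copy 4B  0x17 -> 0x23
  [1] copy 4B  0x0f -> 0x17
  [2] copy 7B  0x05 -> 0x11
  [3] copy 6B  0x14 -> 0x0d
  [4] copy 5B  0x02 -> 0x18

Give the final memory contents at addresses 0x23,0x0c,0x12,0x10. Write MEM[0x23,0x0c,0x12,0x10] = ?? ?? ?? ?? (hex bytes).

MEM[0x23,0x0c,0x12,0x10] = 87 30 71 7d

D0: mem[0x23..0x26] <- [87 89 e4 ce]
D1: mem[0x17..0x1a] <- [39 6b 71 0d]
D2: mem[0x11..0x17] <- [f0 23 70 4e 48 80 7d]
D3: mem[0x0d..0x12] <- [4e 48 80 7d 6b 71]
D4: mem[0x18..0x1c] <- [e3 23 16 f0 23]
query mem[0x23]=0x87, mem[0x0c]=0x30, mem[0x12]=0x71, mem[0x10]=0x7d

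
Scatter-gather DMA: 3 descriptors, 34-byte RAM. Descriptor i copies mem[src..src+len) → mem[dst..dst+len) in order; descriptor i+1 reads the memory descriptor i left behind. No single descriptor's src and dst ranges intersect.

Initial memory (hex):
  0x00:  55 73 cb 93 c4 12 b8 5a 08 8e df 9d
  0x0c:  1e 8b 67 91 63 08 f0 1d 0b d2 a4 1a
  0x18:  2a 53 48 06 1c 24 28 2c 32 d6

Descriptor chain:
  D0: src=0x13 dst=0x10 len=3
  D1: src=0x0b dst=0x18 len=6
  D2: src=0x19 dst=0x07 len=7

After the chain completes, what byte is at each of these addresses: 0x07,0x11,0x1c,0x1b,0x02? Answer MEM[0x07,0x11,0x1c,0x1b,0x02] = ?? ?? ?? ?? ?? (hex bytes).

MEM[0x07,0x11,0x1c,0x1b,0x02] = 1e 0b 91 67 cb

#0 dst[0x10+3] := {0x1d,0x0b,0xd2}
#1 dst[0x18+6] := {0x9d,0x1e,0x8b,0x67,0x91,0x1d}
#2 dst[0x07+7] := {0x1e,0x8b,0x67,0x91,0x1d,0x28,0x2c}
query mem[0x07]=0x1e, mem[0x11]=0x0b, mem[0x1c]=0x91, mem[0x1b]=0x67, mem[0x02]=0xcb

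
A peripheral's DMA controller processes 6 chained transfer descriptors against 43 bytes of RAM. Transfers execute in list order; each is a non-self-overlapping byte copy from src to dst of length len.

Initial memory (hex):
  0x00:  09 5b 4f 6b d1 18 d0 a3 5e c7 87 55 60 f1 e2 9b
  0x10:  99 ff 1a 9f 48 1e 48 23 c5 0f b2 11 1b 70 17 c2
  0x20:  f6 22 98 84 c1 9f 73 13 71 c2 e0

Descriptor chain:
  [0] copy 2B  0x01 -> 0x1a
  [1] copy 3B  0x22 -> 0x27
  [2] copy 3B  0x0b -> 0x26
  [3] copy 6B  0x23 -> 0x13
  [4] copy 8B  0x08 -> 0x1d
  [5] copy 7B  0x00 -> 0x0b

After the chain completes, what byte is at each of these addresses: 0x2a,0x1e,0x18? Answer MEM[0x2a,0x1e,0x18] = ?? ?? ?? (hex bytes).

MEM[0x2a,0x1e,0x18] = e0 c7 f1

D0: mem[0x1a..0x1b] <- [5b 4f]
D1: mem[0x27..0x29] <- [98 84 c1]
D2: mem[0x26..0x28] <- [55 60 f1]
D3: mem[0x13..0x18] <- [84 c1 9f 55 60 f1]
D4: mem[0x1d..0x24] <- [5e c7 87 55 60 f1 e2 9b]
D5: mem[0x0b..0x11] <- [09 5b 4f 6b d1 18 d0]
query mem[0x2a]=0xe0, mem[0x1e]=0xc7, mem[0x18]=0xf1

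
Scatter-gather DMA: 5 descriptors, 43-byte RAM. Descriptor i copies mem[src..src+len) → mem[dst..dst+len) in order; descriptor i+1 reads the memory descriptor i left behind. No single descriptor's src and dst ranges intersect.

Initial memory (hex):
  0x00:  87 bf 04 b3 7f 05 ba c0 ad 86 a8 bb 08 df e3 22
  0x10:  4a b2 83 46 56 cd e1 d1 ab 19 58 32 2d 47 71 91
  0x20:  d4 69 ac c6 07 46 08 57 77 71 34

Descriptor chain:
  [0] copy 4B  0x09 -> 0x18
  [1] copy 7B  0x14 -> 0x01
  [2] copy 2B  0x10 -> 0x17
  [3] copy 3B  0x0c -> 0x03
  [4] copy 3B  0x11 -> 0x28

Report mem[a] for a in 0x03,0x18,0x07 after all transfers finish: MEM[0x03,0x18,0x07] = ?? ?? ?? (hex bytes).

MEM[0x03,0x18,0x07] = 08 b2 bb

#0 dst[0x18+4] := {0x86,0xa8,0xbb,0x08}
#1 dst[0x01+7] := {0x56,0xcd,0xe1,0xd1,0x86,0xa8,0xbb}
#2 dst[0x17+2] := {0x4a,0xb2}
#3 dst[0x03+3] := {0x08,0xdf,0xe3}
#4 dst[0x28+3] := {0xb2,0x83,0x46}
query mem[0x03]=0x08, mem[0x18]=0xb2, mem[0x07]=0xbb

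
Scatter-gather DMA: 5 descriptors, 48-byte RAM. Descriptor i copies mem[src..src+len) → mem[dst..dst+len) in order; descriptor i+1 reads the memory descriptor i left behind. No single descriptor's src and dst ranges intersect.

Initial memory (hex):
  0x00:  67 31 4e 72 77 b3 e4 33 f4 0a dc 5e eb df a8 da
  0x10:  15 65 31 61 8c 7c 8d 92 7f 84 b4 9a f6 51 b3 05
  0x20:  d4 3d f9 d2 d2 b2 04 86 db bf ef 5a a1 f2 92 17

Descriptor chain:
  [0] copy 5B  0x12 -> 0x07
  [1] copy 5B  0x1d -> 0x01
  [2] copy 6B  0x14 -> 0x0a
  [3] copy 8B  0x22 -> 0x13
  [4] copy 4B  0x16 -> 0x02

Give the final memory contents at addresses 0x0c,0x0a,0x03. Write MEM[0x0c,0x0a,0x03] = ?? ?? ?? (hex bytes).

MEM[0x0c,0x0a,0x03] = 8d 8c 04

#0 dst[0x07+5] := {0x31,0x61,0x8c,0x7c,0x8d}
#1 dst[0x01+5] := {0x51,0xb3,0x05,0xd4,0x3d}
#2 dst[0x0a+6] := {0x8c,0x7c,0x8d,0x92,0x7f,0x84}
#3 dst[0x13+8] := {0xf9,0xd2,0xd2,0xb2,0x04,0x86,0xdb,0xbf}
#4 dst[0x02+4] := {0xb2,0x04,0x86,0xdb}
query mem[0x0c]=0x8d, mem[0x0a]=0x8c, mem[0x03]=0x04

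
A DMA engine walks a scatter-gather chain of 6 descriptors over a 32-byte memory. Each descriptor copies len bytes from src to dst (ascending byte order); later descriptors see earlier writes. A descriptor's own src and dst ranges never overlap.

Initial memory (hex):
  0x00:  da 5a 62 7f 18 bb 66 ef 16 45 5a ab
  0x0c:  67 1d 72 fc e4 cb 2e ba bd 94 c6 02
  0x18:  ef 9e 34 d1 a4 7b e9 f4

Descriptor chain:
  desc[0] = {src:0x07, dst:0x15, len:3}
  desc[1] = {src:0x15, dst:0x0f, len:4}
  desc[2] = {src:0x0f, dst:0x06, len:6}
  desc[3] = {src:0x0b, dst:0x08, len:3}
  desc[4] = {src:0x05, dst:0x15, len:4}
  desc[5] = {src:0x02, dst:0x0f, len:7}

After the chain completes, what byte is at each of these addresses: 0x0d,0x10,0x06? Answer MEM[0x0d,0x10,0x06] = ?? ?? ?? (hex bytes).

MEM[0x0d,0x10,0x06] = 1d 7f ef

#0 dst[0x15+3] := {0xef,0x16,0x45}
#1 dst[0x0f+4] := {0xef,0x16,0x45,0xef}
#2 dst[0x06+6] := {0xef,0x16,0x45,0xef,0xba,0xbd}
#3 dst[0x08+3] := {0xbd,0x67,0x1d}
#4 dst[0x15+4] := {0xbb,0xef,0x16,0xbd}
#5 dst[0x0f+7] := {0x62,0x7f,0x18,0xbb,0xef,0x16,0xbd}
query mem[0x0d]=0x1d, mem[0x10]=0x7f, mem[0x06]=0xef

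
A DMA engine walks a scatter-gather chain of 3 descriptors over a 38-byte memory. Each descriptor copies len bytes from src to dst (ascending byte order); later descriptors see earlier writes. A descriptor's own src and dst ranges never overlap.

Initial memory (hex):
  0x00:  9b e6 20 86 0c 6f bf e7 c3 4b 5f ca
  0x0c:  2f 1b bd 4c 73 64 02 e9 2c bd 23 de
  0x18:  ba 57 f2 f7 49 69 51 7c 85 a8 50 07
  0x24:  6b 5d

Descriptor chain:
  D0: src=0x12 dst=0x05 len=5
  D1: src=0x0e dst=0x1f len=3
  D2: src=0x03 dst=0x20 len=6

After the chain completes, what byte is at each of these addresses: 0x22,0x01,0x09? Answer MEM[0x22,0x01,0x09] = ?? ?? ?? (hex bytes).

[0] 0x12->0x05 len=5 : 02 e9 2c bd 23
[1] 0x0e->0x1f len=3 : bd 4c 73
[2] 0x03->0x20 len=6 : 86 0c 02 e9 2c bd
query mem[0x22]=0x02, mem[0x01]=0xe6, mem[0x09]=0x23

MEM[0x22,0x01,0x09] = 02 e6 23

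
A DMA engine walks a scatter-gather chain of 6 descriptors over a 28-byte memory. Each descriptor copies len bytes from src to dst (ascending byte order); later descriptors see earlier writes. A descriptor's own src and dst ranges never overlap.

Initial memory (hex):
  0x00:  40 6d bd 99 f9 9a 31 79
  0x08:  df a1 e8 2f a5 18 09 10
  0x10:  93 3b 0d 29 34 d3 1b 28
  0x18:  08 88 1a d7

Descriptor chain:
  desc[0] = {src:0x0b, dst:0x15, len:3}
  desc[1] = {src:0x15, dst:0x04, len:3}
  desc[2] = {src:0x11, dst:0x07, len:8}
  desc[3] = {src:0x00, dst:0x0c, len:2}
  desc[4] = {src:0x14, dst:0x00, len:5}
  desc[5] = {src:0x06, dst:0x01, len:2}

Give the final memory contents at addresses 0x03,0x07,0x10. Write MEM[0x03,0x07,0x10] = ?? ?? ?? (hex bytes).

  after D0: wrote 3B at 0x15 = 2fa518
  after D1: wrote 3B at 0x04 = 2fa518
  after D2: wrote 8B at 0x07 = 3b0d29342fa51808
  after D3: wrote 2B at 0x0c = 406d
  after D4: wrote 5B at 0x00 = 342fa51808
  after D5: wrote 2B at 0x01 = 183b
query mem[0x03]=0x18, mem[0x07]=0x3b, mem[0x10]=0x93

MEM[0x03,0x07,0x10] = 18 3b 93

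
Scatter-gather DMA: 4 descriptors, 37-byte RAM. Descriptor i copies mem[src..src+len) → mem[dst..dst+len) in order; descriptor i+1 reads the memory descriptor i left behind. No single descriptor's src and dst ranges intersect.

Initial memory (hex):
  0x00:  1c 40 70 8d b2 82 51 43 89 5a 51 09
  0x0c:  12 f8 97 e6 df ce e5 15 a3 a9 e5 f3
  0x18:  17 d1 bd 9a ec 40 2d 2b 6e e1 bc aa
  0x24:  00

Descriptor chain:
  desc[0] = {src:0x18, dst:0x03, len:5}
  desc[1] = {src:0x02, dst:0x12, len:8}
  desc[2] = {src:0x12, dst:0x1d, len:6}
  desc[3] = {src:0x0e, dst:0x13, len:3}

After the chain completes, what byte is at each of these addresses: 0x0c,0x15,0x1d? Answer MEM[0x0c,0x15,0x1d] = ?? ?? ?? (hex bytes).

MEM[0x0c,0x15,0x1d] = 12 df 70

  after D0: wrote 5B at 0x03 = 17d1bd9aec
  after D1: wrote 8B at 0x12 = 7017d1bd9aec895a
  after D2: wrote 6B at 0x1d = 7017d1bd9aec
  after D3: wrote 3B at 0x13 = 97e6df
query mem[0x0c]=0x12, mem[0x15]=0xdf, mem[0x1d]=0x70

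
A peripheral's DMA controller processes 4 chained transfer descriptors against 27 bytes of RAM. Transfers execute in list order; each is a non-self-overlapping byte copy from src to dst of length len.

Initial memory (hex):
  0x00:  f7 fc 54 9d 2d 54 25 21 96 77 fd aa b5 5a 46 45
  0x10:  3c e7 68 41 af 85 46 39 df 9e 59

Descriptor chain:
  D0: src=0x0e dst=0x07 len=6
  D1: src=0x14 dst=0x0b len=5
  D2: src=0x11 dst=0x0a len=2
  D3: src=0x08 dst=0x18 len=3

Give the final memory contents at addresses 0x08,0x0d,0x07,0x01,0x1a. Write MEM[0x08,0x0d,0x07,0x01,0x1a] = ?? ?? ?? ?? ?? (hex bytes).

MEM[0x08,0x0d,0x07,0x01,0x1a] = 45 46 46 fc e7

D0: mem[0x07..0x0c] <- [46 45 3c e7 68 41]
D1: mem[0x0b..0x0f] <- [af 85 46 39 df]
D2: mem[0x0a..0x0b] <- [e7 68]
D3: mem[0x18..0x1a] <- [45 3c e7]
query mem[0x08]=0x45, mem[0x0d]=0x46, mem[0x07]=0x46, mem[0x01]=0xfc, mem[0x1a]=0xe7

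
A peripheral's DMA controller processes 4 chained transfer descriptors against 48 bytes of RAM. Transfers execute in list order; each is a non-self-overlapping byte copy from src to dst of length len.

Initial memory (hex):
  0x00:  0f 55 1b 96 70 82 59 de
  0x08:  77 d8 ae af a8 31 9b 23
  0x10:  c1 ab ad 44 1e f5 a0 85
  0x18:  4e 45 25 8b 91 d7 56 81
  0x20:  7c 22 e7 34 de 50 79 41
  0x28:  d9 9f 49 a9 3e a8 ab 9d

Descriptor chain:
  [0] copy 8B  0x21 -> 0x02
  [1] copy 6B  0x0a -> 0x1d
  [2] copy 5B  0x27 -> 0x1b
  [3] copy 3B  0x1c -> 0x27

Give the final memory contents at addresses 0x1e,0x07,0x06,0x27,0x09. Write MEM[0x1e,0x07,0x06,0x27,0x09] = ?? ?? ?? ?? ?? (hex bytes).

MEM[0x1e,0x07,0x06,0x27,0x09] = 49 79 50 d9 d9

#0 dst[0x02+8] := {0x22,0xe7,0x34,0xde,0x50,0x79,0x41,0xd9}
#1 dst[0x1d+6] := {0xae,0xaf,0xa8,0x31,0x9b,0x23}
#2 dst[0x1b+5] := {0x41,0xd9,0x9f,0x49,0xa9}
#3 dst[0x27+3] := {0xd9,0x9f,0x49}
query mem[0x1e]=0x49, mem[0x07]=0x79, mem[0x06]=0x50, mem[0x27]=0xd9, mem[0x09]=0xd9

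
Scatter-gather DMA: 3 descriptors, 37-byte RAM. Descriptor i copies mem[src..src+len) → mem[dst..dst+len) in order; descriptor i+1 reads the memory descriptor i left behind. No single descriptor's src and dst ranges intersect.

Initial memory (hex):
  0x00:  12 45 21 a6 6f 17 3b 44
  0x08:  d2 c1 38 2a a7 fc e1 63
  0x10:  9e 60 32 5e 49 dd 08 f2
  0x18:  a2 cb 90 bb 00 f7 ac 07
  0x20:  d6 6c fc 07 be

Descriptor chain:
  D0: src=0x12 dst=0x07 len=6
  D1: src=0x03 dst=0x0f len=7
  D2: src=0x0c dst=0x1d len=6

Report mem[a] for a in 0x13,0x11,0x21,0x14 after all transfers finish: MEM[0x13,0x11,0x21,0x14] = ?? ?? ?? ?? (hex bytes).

MEM[0x13,0x11,0x21,0x14] = 32 17 6f 5e

  after D0: wrote 6B at 0x07 = 325e49dd08f2
  after D1: wrote 7B at 0x0f = a66f173b325e49
  after D2: wrote 6B at 0x1d = f2fce1a66f17
query mem[0x13]=0x32, mem[0x11]=0x17, mem[0x21]=0x6f, mem[0x14]=0x5e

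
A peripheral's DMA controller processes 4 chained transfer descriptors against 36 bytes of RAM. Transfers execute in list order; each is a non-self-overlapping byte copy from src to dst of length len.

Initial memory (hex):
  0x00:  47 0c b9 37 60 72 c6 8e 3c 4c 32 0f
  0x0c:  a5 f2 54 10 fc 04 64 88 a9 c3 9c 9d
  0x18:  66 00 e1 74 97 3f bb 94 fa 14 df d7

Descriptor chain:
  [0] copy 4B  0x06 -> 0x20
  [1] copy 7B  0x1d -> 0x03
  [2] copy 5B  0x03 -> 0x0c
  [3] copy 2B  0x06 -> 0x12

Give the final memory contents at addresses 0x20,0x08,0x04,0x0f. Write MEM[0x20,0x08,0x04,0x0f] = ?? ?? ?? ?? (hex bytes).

  after D0: wrote 4B at 0x20 = c68e3c4c
  after D1: wrote 7B at 0x03 = 3fbb94c68e3c4c
  after D2: wrote 5B at 0x0c = 3fbb94c68e
  after D3: wrote 2B at 0x12 = c68e
query mem[0x20]=0xc6, mem[0x08]=0x3c, mem[0x04]=0xbb, mem[0x0f]=0xc6

MEM[0x20,0x08,0x04,0x0f] = c6 3c bb c6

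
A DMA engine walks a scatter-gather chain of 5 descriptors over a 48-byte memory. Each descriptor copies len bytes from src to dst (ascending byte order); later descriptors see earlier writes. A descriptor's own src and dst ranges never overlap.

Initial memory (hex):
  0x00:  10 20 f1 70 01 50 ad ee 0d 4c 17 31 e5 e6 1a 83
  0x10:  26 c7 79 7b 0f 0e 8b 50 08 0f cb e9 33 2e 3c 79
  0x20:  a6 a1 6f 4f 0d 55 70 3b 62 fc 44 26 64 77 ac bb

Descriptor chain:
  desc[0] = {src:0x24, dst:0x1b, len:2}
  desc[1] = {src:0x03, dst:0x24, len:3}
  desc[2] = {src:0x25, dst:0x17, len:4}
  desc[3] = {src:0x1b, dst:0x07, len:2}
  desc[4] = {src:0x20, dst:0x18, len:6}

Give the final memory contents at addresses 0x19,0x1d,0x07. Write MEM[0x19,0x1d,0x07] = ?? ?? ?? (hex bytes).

MEM[0x19,0x1d,0x07] = a1 01 0d

[0] 0x24->0x1b len=2 : 0d 55
[1] 0x03->0x24 len=3 : 70 01 50
[2] 0x25->0x17 len=4 : 01 50 3b 62
[3] 0x1b->0x07 len=2 : 0d 55
[4] 0x20->0x18 len=6 : a6 a1 6f 4f 70 01
query mem[0x19]=0xa1, mem[0x1d]=0x01, mem[0x07]=0x0d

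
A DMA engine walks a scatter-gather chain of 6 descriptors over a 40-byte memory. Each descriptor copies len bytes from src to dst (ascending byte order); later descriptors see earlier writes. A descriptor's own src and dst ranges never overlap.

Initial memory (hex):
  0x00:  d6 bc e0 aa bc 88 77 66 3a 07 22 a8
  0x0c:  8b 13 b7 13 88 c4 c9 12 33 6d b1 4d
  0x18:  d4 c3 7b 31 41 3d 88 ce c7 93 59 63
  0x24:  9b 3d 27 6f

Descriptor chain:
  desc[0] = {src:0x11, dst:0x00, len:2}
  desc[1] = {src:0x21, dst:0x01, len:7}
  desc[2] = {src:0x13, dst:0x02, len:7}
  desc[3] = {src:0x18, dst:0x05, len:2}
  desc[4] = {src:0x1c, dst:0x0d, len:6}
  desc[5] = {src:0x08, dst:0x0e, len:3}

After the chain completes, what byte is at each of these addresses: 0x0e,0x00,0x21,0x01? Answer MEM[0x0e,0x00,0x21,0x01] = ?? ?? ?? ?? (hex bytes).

D0: mem[0x00..0x01] <- [c4 c9]
D1: mem[0x01..0x07] <- [93 59 63 9b 3d 27 6f]
D2: mem[0x02..0x08] <- [12 33 6d b1 4d d4 c3]
D3: mem[0x05..0x06] <- [d4 c3]
D4: mem[0x0d..0x12] <- [41 3d 88 ce c7 93]
D5: mem[0x0e..0x10] <- [c3 07 22]
query mem[0x0e]=0xc3, mem[0x00]=0xc4, mem[0x21]=0x93, mem[0x01]=0x93

MEM[0x0e,0x00,0x21,0x01] = c3 c4 93 93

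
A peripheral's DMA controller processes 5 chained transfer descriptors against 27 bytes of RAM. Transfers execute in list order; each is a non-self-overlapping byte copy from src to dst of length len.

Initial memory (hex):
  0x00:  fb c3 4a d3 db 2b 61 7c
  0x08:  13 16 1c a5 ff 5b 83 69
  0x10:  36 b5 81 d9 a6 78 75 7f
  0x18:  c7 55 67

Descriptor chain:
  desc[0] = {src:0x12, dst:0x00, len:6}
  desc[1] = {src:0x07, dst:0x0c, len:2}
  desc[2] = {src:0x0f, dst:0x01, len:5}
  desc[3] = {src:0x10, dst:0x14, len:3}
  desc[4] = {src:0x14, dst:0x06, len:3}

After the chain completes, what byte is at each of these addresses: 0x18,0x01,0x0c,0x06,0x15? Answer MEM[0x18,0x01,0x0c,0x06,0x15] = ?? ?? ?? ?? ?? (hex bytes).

MEM[0x18,0x01,0x0c,0x06,0x15] = c7 69 7c 36 b5

#0 dst[0x00+6] := {0x81,0xd9,0xa6,0x78,0x75,0x7f}
#1 dst[0x0c+2] := {0x7c,0x13}
#2 dst[0x01+5] := {0x69,0x36,0xb5,0x81,0xd9}
#3 dst[0x14+3] := {0x36,0xb5,0x81}
#4 dst[0x06+3] := {0x36,0xb5,0x81}
query mem[0x18]=0xc7, mem[0x01]=0x69, mem[0x0c]=0x7c, mem[0x06]=0x36, mem[0x15]=0xb5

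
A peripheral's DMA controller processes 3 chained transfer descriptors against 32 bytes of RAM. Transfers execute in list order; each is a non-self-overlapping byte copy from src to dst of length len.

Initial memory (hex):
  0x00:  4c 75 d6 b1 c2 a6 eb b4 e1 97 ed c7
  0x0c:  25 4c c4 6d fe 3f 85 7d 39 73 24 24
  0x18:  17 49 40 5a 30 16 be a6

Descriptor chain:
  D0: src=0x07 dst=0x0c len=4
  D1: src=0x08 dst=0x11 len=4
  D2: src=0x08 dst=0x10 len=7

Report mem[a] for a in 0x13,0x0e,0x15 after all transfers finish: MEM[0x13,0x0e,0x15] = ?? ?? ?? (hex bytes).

[0] 0x07->0x0c len=4 : b4 e1 97 ed
[1] 0x08->0x11 len=4 : e1 97 ed c7
[2] 0x08->0x10 len=7 : e1 97 ed c7 b4 e1 97
query mem[0x13]=0xc7, mem[0x0e]=0x97, mem[0x15]=0xe1

MEM[0x13,0x0e,0x15] = c7 97 e1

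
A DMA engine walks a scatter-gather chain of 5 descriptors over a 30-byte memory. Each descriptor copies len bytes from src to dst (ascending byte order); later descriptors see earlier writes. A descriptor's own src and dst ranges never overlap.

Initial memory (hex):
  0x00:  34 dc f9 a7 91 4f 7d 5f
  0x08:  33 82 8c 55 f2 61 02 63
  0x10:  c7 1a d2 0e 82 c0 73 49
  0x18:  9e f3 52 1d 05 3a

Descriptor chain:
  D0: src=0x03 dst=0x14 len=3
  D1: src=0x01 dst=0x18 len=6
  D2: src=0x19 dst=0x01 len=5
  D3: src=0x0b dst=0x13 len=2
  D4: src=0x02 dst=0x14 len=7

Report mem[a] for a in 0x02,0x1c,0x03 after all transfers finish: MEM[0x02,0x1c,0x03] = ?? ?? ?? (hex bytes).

MEM[0x02,0x1c,0x03] = a7 4f 91

#0 dst[0x14+3] := {0xa7,0x91,0x4f}
#1 dst[0x18+6] := {0xdc,0xf9,0xa7,0x91,0x4f,0x7d}
#2 dst[0x01+5] := {0xf9,0xa7,0x91,0x4f,0x7d}
#3 dst[0x13+2] := {0x55,0xf2}
#4 dst[0x14+7] := {0xa7,0x91,0x4f,0x7d,0x7d,0x5f,0x33}
query mem[0x02]=0xa7, mem[0x1c]=0x4f, mem[0x03]=0x91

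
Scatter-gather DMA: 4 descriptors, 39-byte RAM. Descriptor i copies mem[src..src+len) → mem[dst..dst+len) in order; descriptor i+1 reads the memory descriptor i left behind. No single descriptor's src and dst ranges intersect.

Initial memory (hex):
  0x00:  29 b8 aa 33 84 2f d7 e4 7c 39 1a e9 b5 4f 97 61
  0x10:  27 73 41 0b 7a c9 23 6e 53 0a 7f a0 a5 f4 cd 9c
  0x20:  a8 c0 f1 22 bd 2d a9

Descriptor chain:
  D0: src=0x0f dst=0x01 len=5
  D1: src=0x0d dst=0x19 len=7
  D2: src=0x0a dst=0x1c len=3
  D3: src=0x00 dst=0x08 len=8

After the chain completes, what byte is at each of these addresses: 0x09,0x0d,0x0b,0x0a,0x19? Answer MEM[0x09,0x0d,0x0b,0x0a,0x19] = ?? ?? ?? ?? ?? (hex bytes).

MEM[0x09,0x0d,0x0b,0x0a,0x19] = 61 0b 73 27 4f

#0 dst[0x01+5] := {0x61,0x27,0x73,0x41,0x0b}
#1 dst[0x19+7] := {0x4f,0x97,0x61,0x27,0x73,0x41,0x0b}
#2 dst[0x1c+3] := {0x1a,0xe9,0xb5}
#3 dst[0x08+8] := {0x29,0x61,0x27,0x73,0x41,0x0b,0xd7,0xe4}
query mem[0x09]=0x61, mem[0x0d]=0x0b, mem[0x0b]=0x73, mem[0x0a]=0x27, mem[0x19]=0x4f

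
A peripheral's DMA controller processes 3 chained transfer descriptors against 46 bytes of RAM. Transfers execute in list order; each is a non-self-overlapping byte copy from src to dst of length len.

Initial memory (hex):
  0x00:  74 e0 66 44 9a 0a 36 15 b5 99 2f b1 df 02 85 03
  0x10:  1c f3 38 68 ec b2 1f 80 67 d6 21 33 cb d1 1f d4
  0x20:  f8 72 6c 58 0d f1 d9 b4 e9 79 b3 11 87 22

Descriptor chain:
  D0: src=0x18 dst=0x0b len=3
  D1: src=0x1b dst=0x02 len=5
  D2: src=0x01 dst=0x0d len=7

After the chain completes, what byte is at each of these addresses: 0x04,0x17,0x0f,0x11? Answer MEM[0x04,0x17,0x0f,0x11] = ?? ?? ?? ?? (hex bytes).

MEM[0x04,0x17,0x0f,0x11] = d1 80 cb 1f

#0 dst[0x0b+3] := {0x67,0xd6,0x21}
#1 dst[0x02+5] := {0x33,0xcb,0xd1,0x1f,0xd4}
#2 dst[0x0d+7] := {0xe0,0x33,0xcb,0xd1,0x1f,0xd4,0x15}
query mem[0x04]=0xd1, mem[0x17]=0x80, mem[0x0f]=0xcb, mem[0x11]=0x1f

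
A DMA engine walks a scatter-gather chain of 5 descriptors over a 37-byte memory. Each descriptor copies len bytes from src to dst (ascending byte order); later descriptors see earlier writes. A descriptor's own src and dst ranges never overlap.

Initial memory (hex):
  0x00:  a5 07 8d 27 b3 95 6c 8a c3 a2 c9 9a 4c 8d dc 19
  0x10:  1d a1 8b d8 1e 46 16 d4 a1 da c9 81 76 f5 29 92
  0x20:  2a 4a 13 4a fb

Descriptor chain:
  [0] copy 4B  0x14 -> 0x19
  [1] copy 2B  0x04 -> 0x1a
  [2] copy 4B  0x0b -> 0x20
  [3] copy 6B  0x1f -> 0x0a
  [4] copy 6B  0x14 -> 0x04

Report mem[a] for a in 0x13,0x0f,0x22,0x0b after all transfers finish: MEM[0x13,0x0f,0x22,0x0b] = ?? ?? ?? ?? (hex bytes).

  after D0: wrote 4B at 0x19 = 1e4616d4
  after D1: wrote 2B at 0x1a = b395
  after D2: wrote 4B at 0x20 = 9a4c8ddc
  after D3: wrote 6B at 0x0a = 929a4c8ddcfb
  after D4: wrote 6B at 0x04 = 1e4616d4a11e
query mem[0x13]=0xd8, mem[0x0f]=0xfb, mem[0x22]=0x8d, mem[0x0b]=0x9a

MEM[0x13,0x0f,0x22,0x0b] = d8 fb 8d 9a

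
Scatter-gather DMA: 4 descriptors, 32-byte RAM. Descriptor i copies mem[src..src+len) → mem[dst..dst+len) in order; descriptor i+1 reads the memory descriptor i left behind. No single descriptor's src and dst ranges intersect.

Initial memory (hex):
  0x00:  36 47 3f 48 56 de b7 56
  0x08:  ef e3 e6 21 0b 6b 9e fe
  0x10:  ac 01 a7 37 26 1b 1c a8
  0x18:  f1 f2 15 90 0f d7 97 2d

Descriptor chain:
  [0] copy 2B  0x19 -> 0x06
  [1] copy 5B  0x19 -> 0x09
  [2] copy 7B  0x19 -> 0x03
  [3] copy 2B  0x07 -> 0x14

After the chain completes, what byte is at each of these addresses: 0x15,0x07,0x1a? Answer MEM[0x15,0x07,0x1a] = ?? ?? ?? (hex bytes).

MEM[0x15,0x07,0x1a] = 97 d7 15

#0 dst[0x06+2] := {0xf2,0x15}
#1 dst[0x09+5] := {0xf2,0x15,0x90,0x0f,0xd7}
#2 dst[0x03+7] := {0xf2,0x15,0x90,0x0f,0xd7,0x97,0x2d}
#3 dst[0x14+2] := {0xd7,0x97}
query mem[0x15]=0x97, mem[0x07]=0xd7, mem[0x1a]=0x15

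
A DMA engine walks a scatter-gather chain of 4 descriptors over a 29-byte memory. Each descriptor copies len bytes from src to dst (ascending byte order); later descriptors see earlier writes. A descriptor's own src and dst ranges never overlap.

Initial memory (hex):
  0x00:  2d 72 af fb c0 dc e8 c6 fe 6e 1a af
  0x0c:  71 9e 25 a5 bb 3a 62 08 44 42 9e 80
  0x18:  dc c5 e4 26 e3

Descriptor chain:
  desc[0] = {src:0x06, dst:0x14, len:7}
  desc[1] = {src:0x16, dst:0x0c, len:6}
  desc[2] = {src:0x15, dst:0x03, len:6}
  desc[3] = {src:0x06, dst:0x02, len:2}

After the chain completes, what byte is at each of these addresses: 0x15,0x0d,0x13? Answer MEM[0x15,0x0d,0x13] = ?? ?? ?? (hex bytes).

MEM[0x15,0x0d,0x13] = c6 6e 08

#0 dst[0x14+7] := {0xe8,0xc6,0xfe,0x6e,0x1a,0xaf,0x71}
#1 dst[0x0c+6] := {0xfe,0x6e,0x1a,0xaf,0x71,0x26}
#2 dst[0x03+6] := {0xc6,0xfe,0x6e,0x1a,0xaf,0x71}
#3 dst[0x02+2] := {0x1a,0xaf}
query mem[0x15]=0xc6, mem[0x0d]=0x6e, mem[0x13]=0x08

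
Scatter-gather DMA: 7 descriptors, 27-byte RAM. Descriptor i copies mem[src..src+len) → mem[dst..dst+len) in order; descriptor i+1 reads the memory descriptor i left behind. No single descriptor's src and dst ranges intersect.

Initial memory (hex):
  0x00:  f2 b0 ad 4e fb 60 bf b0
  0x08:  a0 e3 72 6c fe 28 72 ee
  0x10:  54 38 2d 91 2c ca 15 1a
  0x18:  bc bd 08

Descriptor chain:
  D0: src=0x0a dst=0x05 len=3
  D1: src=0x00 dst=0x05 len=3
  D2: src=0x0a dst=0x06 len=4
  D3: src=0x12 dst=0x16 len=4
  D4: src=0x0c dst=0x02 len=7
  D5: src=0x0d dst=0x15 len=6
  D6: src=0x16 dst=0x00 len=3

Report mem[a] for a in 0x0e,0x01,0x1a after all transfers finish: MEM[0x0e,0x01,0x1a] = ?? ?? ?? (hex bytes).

[0] 0x0a->0x05 len=3 : 72 6c fe
[1] 0x00->0x05 len=3 : f2 b0 ad
[2] 0x0a->0x06 len=4 : 72 6c fe 28
[3] 0x12->0x16 len=4 : 2d 91 2c ca
[4] 0x0c->0x02 len=7 : fe 28 72 ee 54 38 2d
[5] 0x0d->0x15 len=6 : 28 72 ee 54 38 2d
[6] 0x16->0x00 len=3 : 72 ee 54
query mem[0x0e]=0x72, mem[0x01]=0xee, mem[0x1a]=0x2d

MEM[0x0e,0x01,0x1a] = 72 ee 2d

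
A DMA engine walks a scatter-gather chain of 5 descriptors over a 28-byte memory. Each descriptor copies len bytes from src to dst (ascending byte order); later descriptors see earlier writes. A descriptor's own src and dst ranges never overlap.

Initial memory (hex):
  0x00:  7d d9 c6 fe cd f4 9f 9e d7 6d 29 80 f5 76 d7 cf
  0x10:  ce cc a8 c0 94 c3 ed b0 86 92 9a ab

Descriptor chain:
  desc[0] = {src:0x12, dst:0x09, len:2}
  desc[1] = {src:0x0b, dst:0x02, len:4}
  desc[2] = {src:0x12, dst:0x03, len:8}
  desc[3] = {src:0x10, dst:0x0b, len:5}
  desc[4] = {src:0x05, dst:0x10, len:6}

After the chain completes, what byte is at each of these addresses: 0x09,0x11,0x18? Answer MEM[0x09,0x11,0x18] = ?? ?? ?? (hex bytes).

MEM[0x09,0x11,0x18] = 86 c3 86

[0] 0x12->0x09 len=2 : a8 c0
[1] 0x0b->0x02 len=4 : 80 f5 76 d7
[2] 0x12->0x03 len=8 : a8 c0 94 c3 ed b0 86 92
[3] 0x10->0x0b len=5 : ce cc a8 c0 94
[4] 0x05->0x10 len=6 : 94 c3 ed b0 86 92
query mem[0x09]=0x86, mem[0x11]=0xc3, mem[0x18]=0x86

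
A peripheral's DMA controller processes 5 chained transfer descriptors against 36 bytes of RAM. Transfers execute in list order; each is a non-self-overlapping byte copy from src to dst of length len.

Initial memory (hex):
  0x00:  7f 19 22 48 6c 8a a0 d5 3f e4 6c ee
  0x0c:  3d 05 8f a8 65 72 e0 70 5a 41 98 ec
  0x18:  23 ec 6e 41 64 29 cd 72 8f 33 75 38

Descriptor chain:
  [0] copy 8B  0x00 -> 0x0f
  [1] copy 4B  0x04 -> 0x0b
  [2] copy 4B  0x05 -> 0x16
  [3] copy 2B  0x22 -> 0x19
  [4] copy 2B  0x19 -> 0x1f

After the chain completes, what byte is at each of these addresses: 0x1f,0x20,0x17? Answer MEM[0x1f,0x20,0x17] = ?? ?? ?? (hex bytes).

  after D0: wrote 8B at 0x0f = 7f1922486c8aa0d5
  after D1: wrote 4B at 0x0b = 6c8aa0d5
  after D2: wrote 4B at 0x16 = 8aa0d53f
  after D3: wrote 2B at 0x19 = 7538
  after D4: wrote 2B at 0x1f = 7538
query mem[0x1f]=0x75, mem[0x20]=0x38, mem[0x17]=0xa0

MEM[0x1f,0x20,0x17] = 75 38 a0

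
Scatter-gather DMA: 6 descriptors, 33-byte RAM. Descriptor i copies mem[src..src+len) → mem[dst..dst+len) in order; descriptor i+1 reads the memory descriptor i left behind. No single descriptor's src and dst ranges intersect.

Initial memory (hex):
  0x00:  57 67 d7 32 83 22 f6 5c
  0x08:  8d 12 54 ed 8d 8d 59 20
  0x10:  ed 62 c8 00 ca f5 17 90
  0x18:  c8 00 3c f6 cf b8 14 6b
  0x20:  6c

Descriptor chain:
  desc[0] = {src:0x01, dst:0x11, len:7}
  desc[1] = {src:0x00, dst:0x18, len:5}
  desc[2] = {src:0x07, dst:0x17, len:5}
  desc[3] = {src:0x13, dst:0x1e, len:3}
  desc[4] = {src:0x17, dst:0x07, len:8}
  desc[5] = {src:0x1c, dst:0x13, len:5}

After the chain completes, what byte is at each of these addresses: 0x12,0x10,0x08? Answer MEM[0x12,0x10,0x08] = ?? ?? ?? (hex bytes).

MEM[0x12,0x10,0x08] = d7 ed 8d

#0 dst[0x11+7] := {0x67,0xd7,0x32,0x83,0x22,0xf6,0x5c}
#1 dst[0x18+5] := {0x57,0x67,0xd7,0x32,0x83}
#2 dst[0x17+5] := {0x5c,0x8d,0x12,0x54,0xed}
#3 dst[0x1e+3] := {0x32,0x83,0x22}
#4 dst[0x07+8] := {0x5c,0x8d,0x12,0x54,0xed,0x83,0xb8,0x32}
#5 dst[0x13+5] := {0x83,0xb8,0x32,0x83,0x22}
query mem[0x12]=0xd7, mem[0x10]=0xed, mem[0x08]=0x8d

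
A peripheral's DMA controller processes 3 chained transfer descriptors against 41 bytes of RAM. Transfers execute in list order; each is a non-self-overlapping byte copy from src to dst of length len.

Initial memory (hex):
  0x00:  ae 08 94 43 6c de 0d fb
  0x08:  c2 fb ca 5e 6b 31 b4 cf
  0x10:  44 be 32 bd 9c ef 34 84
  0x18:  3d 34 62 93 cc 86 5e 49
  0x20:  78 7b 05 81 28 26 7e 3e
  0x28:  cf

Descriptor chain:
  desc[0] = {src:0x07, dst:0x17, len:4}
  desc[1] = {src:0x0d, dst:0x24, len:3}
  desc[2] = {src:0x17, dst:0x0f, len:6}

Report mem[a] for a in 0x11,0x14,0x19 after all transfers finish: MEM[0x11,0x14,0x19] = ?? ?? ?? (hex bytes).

MEM[0x11,0x14,0x19] = fb cc fb

#0 dst[0x17+4] := {0xfb,0xc2,0xfb,0xca}
#1 dst[0x24+3] := {0x31,0xb4,0xcf}
#2 dst[0x0f+6] := {0xfb,0xc2,0xfb,0xca,0x93,0xcc}
query mem[0x11]=0xfb, mem[0x14]=0xcc, mem[0x19]=0xfb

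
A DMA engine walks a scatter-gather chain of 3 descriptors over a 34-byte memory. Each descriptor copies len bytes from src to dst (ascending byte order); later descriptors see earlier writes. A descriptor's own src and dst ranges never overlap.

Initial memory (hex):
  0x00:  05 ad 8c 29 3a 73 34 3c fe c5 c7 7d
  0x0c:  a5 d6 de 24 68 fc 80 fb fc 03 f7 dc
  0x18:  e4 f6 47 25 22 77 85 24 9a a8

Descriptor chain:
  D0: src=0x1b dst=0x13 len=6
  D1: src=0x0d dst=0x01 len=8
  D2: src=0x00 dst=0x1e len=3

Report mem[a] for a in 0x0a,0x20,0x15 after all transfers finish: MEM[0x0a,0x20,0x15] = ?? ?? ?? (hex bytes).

MEM[0x0a,0x20,0x15] = c7 de 77

#0 dst[0x13+6] := {0x25,0x22,0x77,0x85,0x24,0x9a}
#1 dst[0x01+8] := {0xd6,0xde,0x24,0x68,0xfc,0x80,0x25,0x22}
#2 dst[0x1e+3] := {0x05,0xd6,0xde}
query mem[0x0a]=0xc7, mem[0x20]=0xde, mem[0x15]=0x77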